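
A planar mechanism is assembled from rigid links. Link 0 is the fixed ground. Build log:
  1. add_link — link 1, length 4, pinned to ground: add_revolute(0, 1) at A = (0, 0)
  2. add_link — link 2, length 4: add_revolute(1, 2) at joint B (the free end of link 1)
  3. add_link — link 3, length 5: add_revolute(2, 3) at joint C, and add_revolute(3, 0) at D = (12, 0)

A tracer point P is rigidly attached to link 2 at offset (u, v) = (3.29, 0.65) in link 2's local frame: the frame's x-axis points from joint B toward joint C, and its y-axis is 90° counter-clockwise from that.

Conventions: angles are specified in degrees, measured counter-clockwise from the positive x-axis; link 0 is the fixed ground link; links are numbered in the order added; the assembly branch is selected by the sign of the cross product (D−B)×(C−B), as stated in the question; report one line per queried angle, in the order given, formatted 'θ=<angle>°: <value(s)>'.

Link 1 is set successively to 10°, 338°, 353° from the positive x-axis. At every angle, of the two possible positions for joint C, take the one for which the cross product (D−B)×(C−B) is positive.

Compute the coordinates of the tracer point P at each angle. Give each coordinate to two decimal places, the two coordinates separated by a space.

A=(0,0), D=(12.00,0)
θ=10°: B = A + 4.00·(cos10°, sin10°) = (3.9392, 0.6946)
θ=10°: |BD| = 8.0906
θ=10°: circle(B,4.00) ∩ circle(D,5.00): a=3.4891, h=1.9560
θ=10°:   candidates: C₊=(7.5834,2.3438) cross=15.825; C₋=(7.2475,-1.5538) cross=-15.825
θ=10°:   branch + wants cross > 0 → take C=(7.5834,2.3438) (cross=15.825)
θ=10°: ex = (C−B)/|BC| = (0.9110,0.4123); ey = (-0.4123,0.9110)
θ=10°: P = B + 3.29·ex + 0.65·ey = (6.6686,2.6433)
θ=338°: B = A + 4.00·(cos338°, sin338°) = (3.7087, -1.4984)
θ=338°: |BD| = 8.4256
θ=338°: circle(B,4.00) ∩ circle(D,5.00): a=3.6787, h=1.5707
θ=338°:   candidates: C₊=(7.0495,0.7015) cross=13.234; C₋=(7.6081,-2.3899) cross=-13.234
θ=338°:   branch + wants cross > 0 → take C=(7.0495,0.7015) (cross=13.234)
θ=338°: ex = (C−B)/|BC| = (0.8352,0.5500); ey = (-0.5500,0.8352)
θ=338°: P = B + 3.29·ex + 0.65·ey = (6.0990,0.8539)
θ=353°: B = A + 4.00·(cos353°, sin353°) = (3.9702, -0.4875)
θ=353°: |BD| = 8.0446
θ=353°: circle(B,4.00) ∩ circle(D,5.00): a=3.4629, h=2.0020
θ=353°:   candidates: C₊=(7.3054,1.7207) cross=16.106; C₋=(7.5481,-2.2760) cross=-16.106
θ=353°:   branch + wants cross > 0 → take C=(7.3054,1.7207) (cross=16.106)
θ=353°: ex = (C−B)/|BC| = (0.8338,0.5521); ey = (-0.5521,0.8338)
θ=353°: P = B + 3.29·ex + 0.65·ey = (6.3546,1.8708)

θ=10°: 6.67 2.64
θ=338°: 6.10 0.85
θ=353°: 6.35 1.87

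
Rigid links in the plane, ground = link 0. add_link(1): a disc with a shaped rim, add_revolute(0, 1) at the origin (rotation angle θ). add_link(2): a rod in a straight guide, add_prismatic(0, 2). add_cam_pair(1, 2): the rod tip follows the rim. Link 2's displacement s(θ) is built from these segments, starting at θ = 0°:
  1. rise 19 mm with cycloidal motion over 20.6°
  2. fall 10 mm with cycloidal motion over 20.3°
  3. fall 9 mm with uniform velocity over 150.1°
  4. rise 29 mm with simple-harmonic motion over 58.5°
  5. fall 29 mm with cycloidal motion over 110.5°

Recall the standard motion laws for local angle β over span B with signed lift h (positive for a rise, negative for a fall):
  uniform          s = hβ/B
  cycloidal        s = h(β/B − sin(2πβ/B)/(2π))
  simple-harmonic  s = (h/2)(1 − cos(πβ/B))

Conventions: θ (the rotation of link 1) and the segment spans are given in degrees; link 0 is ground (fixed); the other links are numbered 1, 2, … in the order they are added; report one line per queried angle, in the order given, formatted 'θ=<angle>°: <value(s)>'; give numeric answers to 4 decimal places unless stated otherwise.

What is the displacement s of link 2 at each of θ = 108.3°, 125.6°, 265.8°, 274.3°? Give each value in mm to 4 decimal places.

segment 1 (0° to 20.6°, cycloidal, h = 19) is passed completely: s = 0.0000 + (19) = 19.0000
segment 2 (20.6° to 40.9°, cycloidal, h = -10) is passed completely: s = 19.0000 + (-10) = 9.0000
θ = 108.3° falls in segment 3 (40.9° to 191°, uniform, h = -9): β = 108.3 − 40.9 = 67.4°, B = 150.1°; Δs = -9·67.4/150.1 = -4.0413; s = 9.0000 − 4.0413 = 4.9587
θ = 125.6° falls in segment 3 (40.9° to 191°, uniform, h = -9): β = 125.6 − 40.9 = 84.7°, B = 150.1°; Δs = -9·84.7/150.1 = -5.0786; s = 9.0000 − 5.0786 = 3.9214
segment 3 (40.9° to 191°, uniform, h = -9) is passed completely: s = 9.0000 + (-9) = 0.0000
segment 4 (191° to 249.5°, simple-harmonic, h = 29) is passed completely: s = 0.0000 + (29) = 29.0000
θ = 265.8° falls in segment 5 (249.5° to 360°, cycloidal, h = -29): β = 265.8 − 249.5 = 16.3°, B = 110.5°; Δs = -29·(0.1475 − sin(2π·0.1475)/(2π)) = -0.5867; s = 29.0000 − 0.5867 = 28.4133
θ = 274.3° falls in segment 5 (249.5° to 360°, cycloidal, h = -29): β = 274.3 − 249.5 = 24.8°, B = 110.5°; Δs = -29·(0.2244 − sin(2π·0.2244)/(2π)) = -1.9525; s = 29.0000 − 1.9525 = 27.0475

θ=108.3°: 4.9587
θ=125.6°: 3.9214
θ=265.8°: 28.4133
θ=274.3°: 27.0475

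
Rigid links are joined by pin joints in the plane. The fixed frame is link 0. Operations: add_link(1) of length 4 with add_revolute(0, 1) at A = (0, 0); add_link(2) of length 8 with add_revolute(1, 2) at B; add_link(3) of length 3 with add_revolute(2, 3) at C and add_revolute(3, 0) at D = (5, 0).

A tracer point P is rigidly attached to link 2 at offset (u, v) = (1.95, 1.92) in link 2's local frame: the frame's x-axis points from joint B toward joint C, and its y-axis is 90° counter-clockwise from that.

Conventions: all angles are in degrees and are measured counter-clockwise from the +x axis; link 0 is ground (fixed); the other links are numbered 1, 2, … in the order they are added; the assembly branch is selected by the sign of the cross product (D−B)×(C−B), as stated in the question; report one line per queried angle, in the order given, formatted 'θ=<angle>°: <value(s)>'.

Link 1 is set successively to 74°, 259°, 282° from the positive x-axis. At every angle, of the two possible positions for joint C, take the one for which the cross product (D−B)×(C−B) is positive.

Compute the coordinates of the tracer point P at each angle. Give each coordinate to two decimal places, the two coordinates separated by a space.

A=(0,0), D=(5.00,0)
θ=74°: B = A + 4.00·(cos74°, sin74°) = (1.1025, 3.8450)
θ=74°: |BD| = 5.4749
θ=74°: circle(B,8.00) ∩ circle(D,3.00): a=7.7604, h=1.9433
θ=74°:   candidates: C₊=(7.9918,-0.2217) cross=10.640; C₋=(5.2622,-2.9885) cross=-10.640
θ=74°:   branch + wants cross > 0 → take C=(7.9918,-0.2217) (cross=10.640)
θ=74°: ex = (C−B)/|BC| = (0.8612,-0.5083); ey = (0.5083,0.8612)
θ=74°: P = B + 1.95·ex + 1.92·ey = (3.7578,4.5072)
θ=259°: B = A + 4.00·(cos259°, sin259°) = (-0.7632, -3.9265)
θ=259°: |BD| = 6.9737
θ=259°: circle(B,8.00) ∩ circle(D,3.00): a=7.4302, h=2.9651
θ=259°:   candidates: C₊=(3.7078,2.7075) cross=20.677; C₋=(7.0468,-2.1933) cross=-20.677
θ=259°:   branch + wants cross > 0 → take C=(3.7078,2.7075) (cross=20.677)
θ=259°: ex = (C−B)/|BC| = (0.5589,0.8292); ey = (-0.8292,0.5589)
θ=259°: P = B + 1.95·ex + 1.92·ey = (-1.2656,-1.2364)
θ=282°: B = A + 4.00·(cos282°, sin282°) = (0.8316, -3.9126)
θ=282°: |BD| = 5.7170
θ=282°: circle(B,8.00) ∩ circle(D,3.00): a=7.6687, h=2.2783
θ=282°:   candidates: C₊=(4.8639,2.9969) cross=13.025; C₋=(7.9823,-0.3254) cross=-13.025
θ=282°:   branch + wants cross > 0 → take C=(4.8639,2.9969) (cross=13.025)
θ=282°: ex = (C−B)/|BC| = (0.5040,0.8637); ey = (-0.8637,0.5040)
θ=282°: P = B + 1.95·ex + 1.92·ey = (0.1562,-1.2607)

θ=74°: 3.76 4.51
θ=259°: -1.27 -1.24
θ=282°: 0.16 -1.26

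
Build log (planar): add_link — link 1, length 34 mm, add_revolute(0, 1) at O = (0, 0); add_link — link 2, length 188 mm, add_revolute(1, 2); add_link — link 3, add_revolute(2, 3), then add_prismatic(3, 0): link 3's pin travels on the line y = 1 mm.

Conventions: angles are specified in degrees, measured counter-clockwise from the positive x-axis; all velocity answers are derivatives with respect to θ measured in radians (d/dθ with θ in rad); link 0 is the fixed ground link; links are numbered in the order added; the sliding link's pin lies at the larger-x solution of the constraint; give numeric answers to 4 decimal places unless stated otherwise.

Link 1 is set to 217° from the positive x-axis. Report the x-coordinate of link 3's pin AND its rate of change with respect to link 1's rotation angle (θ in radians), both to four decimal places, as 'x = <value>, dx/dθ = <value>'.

geometry: r = 34 mm, L = 188 mm, e = 1 mm
crank pin P = (r cos θ, r sin θ) = (-27.153607, -20.461711)
h = r sin θ − e = -20.461711 − 1 = -21.461711
x = r cos θ + √(L² − h²) = -27.153607 + 186.770969 = 159.617362
dx/dθ = −r sin θ − h·r cos θ/√(L² − h²) (θ in radians; h = -21.461711) = 17.341510

x = 159.6174, dx/dθ = 17.3415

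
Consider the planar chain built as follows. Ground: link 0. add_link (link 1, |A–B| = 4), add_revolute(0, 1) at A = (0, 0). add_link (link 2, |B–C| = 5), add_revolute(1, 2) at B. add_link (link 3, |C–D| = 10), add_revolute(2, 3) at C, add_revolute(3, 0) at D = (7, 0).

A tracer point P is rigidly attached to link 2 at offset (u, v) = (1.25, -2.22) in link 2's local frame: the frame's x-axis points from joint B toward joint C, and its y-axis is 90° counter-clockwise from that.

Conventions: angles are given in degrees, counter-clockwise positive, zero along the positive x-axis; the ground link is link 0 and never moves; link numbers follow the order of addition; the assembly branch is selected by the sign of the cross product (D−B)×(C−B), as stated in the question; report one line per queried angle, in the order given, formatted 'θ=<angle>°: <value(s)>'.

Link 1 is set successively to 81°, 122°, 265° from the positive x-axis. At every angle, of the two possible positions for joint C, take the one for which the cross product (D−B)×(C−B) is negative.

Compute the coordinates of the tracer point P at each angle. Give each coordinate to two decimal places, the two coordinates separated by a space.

A=(0,0), D=(7.00,0)
θ=81°: B = A + 4.00·(cos81°, sin81°) = (0.6257, 3.9508)
θ=81°: |BD| = 7.4993
θ=81°: circle(B,5.00) ∩ circle(D,10.00): a=-1.2508, h=4.8410
θ=81°:   candidates: C₊=(2.1129,8.7245) cross=36.304; C₋=(-2.9877,0.4949) cross=-36.304
θ=81°:   branch - wants cross < 0 → take C=(-2.9877,0.4949) (cross=-36.304)
θ=81°: ex = (C−B)/|BC| = (-0.7227,-0.6912); ey = (0.6912,-0.7227)
θ=81°: P = B + 1.25·ex + -2.22·ey = (-1.8120,4.6912)
θ=122°: B = A + 4.00·(cos122°, sin122°) = (-2.1197, 3.3922)
θ=122°: |BD| = 9.7301
θ=122°: circle(B,5.00) ∩ circle(D,10.00): a=1.0111, h=4.8967
θ=122°:   candidates: C₊=(0.5351,7.6292) cross=47.646; C₋=(-2.8792,-1.5498) cross=-47.646
θ=122°:   branch - wants cross < 0 → take C=(-2.8792,-1.5498) (cross=-47.646)
θ=122°: ex = (C−B)/|BC| = (-0.1519,-0.9884); ey = (0.9884,-0.1519)
θ=122°: P = B + 1.25·ex + -2.22·ey = (-4.5038,2.4939)
θ=265°: B = A + 4.00·(cos265°, sin265°) = (-0.3486, -3.9848)
θ=265°: |BD| = 8.3595
θ=265°: circle(B,5.00) ∩ circle(D,10.00): a=-0.3062, h=4.9906
θ=265°:   candidates: C₊=(-2.9967,0.2564) cross=41.719; C₋=(1.7611,-8.5179) cross=-41.719
θ=265°:   branch - wants cross < 0 → take C=(1.7611,-8.5179) (cross=-41.719)
θ=265°: ex = (C−B)/|BC| = (0.4219,-0.9066); ey = (0.9066,0.4219)
θ=265°: P = B + 1.25·ex + -2.22·ey = (-1.8339,-6.0548)

θ=81°: -1.81 4.69
θ=122°: -4.50 2.49
θ=265°: -1.83 -6.05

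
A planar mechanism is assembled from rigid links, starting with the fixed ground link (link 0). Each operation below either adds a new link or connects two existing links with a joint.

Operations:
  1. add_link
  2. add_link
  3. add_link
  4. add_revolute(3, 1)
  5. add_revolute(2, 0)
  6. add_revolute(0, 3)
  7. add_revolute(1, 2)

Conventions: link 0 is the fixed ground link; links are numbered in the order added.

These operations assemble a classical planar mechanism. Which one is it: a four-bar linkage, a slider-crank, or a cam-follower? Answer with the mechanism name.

links: 4 (incl. ground); joints: 4 revolute, 0 prismatic, 0 higher (cam) pair, forming one closed loop
4 links in a single 4R loop → four-bar linkage

four-bar linkage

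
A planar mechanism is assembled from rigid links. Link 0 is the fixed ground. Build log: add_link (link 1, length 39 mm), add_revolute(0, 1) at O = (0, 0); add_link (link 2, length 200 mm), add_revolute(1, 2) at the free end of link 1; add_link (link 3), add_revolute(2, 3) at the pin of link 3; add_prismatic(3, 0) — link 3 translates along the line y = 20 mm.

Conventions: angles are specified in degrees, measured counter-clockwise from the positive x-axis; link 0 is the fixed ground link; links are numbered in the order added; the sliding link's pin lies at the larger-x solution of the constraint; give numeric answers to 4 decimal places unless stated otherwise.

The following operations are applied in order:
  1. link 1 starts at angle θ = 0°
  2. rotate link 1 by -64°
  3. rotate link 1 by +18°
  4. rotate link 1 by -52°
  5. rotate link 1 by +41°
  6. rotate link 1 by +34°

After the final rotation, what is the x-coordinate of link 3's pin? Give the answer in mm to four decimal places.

geometry: r = 39 mm, L = 200 mm, e = 20 mm; θ starts at 0°
rotate link 1 by -64°: θ ← 0° -64° = -64°
rotate link 1 by +18°: θ ← -64° +18° = -46°
rotate link 1 by -52°: θ ← -46° -52° = -98°
rotate link 1 by +41°: θ ← -98° +41° = -57°
rotate link 1 by +34°: θ ← -57° +34° = -23°
crank pin P = (r cos θ, r sin θ) = (35.899689, -15.238514)
h = r sin θ − e = -15.238514 − 20 = -35.238514
x = r cos θ + √(L² − h²) = 35.899689 + 196.871143 = 232.770833

232.7708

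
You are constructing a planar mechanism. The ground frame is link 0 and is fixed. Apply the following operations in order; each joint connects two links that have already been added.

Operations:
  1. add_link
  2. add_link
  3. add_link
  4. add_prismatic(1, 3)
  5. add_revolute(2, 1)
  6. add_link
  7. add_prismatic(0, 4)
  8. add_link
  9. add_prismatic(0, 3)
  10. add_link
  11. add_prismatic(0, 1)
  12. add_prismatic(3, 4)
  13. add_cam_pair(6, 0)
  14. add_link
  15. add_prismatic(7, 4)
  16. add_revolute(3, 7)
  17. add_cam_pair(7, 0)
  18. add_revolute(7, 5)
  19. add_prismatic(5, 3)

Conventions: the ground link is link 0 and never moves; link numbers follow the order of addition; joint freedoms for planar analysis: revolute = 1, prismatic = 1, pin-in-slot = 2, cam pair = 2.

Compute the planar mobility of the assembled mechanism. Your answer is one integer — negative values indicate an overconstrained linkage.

(L,J1,J2)=(1,0,0); link0 fixed
link1: (2,0,0)
link2: (3,0,0)
link3: (4,0,0)
P 1-3 [J1]: (4,1,0)
R 2-1 [J1]: (4,2,0)
link4: (5,2,0)
P 0-4 [J1]: (5,3,0)
link5: (6,3,0)
P 0-3 [J1]: (6,4,0)
link6: (7,4,0)
P 0-1 [J1]: (7,5,0)
P 3-4 [J1]: (7,6,0)
C 6-0 [J2]: (7,6,1)
link7: (8,6,1)
P 7-4 [J1]: (8,7,1)
R 3-7 [J1]: (8,8,1)
C 7-0 [J2]: (8,8,2)
R 7-5 [J1]: (8,9,2)
P 5-3 [J1]: (8,10,2)
Grübler: 3·7 − 2·10 − 2 = -1

M = -1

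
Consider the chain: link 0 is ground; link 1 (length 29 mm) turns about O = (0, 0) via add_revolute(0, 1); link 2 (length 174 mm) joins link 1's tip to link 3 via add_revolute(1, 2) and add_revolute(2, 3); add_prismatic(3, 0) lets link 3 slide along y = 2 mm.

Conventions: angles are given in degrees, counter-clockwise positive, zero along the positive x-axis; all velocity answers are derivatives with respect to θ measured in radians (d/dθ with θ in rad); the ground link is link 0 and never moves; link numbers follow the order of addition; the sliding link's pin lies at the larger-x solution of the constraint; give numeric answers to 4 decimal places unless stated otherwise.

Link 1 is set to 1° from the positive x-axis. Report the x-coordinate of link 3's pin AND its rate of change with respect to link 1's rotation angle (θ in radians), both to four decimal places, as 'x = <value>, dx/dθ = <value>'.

geometry: r = 29 mm, L = 174 mm, e = 2 mm
crank pin P = (r cos θ, r sin θ) = (28.995583, 0.506120)
h = r sin θ − e = 0.506120 − 2 = -1.493880
x = r cos θ + √(L² − h²) = 28.995583 + 173.993587 = 202.989170
dx/dθ = −r sin θ − h·r cos θ/√(L² − h²) (θ in radians; h = -1.493880) = -0.257168

x = 202.9892, dx/dθ = -0.2572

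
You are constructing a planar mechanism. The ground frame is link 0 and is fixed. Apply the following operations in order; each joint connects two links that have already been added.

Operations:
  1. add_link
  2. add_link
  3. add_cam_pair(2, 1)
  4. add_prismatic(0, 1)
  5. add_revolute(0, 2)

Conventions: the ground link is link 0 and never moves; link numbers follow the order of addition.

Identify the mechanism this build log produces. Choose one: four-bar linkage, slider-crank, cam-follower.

links: 3 (incl. ground); joints: 1 revolute, 1 prismatic, 1 higher (cam) pair, forming one closed loop
3 links, revolute + prismatic + higher pair in one loop → cam-follower

cam-follower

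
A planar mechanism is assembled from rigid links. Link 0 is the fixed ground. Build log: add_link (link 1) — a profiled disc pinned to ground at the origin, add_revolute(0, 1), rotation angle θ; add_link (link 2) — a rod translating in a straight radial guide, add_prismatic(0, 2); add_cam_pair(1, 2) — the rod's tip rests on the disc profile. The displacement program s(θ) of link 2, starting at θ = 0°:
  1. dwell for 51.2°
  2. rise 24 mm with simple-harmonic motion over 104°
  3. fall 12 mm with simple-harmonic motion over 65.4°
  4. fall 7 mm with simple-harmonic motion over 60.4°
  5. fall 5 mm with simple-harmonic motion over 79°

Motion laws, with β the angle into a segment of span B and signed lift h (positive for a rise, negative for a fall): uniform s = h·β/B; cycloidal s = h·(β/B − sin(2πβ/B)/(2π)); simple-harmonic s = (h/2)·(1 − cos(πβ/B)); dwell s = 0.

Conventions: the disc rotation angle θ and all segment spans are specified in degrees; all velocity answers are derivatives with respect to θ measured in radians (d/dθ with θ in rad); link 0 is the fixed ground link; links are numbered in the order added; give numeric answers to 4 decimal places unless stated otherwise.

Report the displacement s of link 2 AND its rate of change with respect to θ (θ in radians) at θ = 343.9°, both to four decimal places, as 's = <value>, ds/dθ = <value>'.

seg 1 [0°–51.2°] dwell: s stays 0.0000
seg 2 [51.2°–155.2°] simple-harmonic, h=24: full span → s += 24 → s = 24.0000
seg 3 [155.2°–220.6°] simple-harmonic, h=-12: full span → s += -12 → s = 12.0000
seg 4 [220.6°–281°] simple-harmonic, h=-7: full span → s += -7 → s = 5.0000
seg 5 [281°–360°] simple-harmonic, h=-5: θ=343.9° here. β=62.9, B=79. -5/2·(1 − cos(π·0.7962)) = -4.5049 → s = 0.4951
velocity in seg [281°–360°] (simple-harmonic), θ in radians: β = 62.9° = 1.0978 rad, B = 79° = 1.3788 rad; ds/dθ = (πh/(2B)) sin(πβ/B) = (π·(-5)/(2·1.3788)) sin(π·0.7962) = -3.402882 mm/rad

s = 0.4951, ds/dθ = -3.4029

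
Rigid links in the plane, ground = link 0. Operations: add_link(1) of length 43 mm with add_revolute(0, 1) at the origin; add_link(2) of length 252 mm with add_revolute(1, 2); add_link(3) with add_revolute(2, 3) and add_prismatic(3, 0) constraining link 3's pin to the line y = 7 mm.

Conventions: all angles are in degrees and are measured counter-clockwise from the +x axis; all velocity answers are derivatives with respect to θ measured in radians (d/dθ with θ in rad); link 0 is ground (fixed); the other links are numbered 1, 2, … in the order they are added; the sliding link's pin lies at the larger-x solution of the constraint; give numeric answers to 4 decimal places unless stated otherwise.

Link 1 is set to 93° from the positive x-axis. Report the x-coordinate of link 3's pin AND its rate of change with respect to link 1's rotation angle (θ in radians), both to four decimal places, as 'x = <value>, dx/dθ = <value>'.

geometry: r = 43 mm, L = 252 mm, e = 7 mm
crank pin P = (r cos θ, r sin θ) = (-2.250446, 42.941070)
h = r sin θ − e = 42.941070 − 7 = 35.941070
x = r cos θ + √(L² − h²) = -2.250446 + 249.423815 = 247.173369
dx/dθ = −r sin θ − h·r cos θ/√(L² − h²) (θ in radians; h = 35.941070) = -42.616789

x = 247.1734, dx/dθ = -42.6168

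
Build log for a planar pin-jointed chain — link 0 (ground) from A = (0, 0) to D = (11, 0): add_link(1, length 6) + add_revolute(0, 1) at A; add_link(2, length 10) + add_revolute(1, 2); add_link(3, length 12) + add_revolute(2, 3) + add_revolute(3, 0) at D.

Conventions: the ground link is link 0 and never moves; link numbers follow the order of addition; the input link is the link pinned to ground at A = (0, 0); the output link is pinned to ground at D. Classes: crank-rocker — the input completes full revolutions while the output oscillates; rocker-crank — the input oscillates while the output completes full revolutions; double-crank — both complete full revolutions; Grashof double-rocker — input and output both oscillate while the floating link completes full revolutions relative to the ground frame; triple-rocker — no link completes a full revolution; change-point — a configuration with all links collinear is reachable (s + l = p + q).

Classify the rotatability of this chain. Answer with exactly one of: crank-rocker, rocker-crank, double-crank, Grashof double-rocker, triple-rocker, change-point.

lengths: ground=11, input=6, coupler=10, output=12
sorted: s=6 (shortest), l=12 (longest), p+q=21
s + l = 18 vs p + q = 21
s + l < p + q (Grashof) with shortest = input link → crank-rocker

crank-rocker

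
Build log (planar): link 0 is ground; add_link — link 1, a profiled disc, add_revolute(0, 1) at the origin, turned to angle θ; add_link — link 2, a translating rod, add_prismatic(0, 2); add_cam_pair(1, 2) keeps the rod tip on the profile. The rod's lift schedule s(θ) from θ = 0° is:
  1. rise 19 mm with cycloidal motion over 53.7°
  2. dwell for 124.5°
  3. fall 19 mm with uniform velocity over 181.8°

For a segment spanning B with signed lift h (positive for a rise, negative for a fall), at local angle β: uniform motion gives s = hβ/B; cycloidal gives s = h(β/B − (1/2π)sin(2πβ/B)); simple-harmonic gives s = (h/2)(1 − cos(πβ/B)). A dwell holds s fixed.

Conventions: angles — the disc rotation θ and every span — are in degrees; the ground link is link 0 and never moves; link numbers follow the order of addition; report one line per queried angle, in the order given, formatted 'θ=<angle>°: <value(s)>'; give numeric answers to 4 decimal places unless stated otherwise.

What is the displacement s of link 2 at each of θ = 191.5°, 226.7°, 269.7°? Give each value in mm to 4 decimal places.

seg 1 [0°–53.7°] cycloidal, h=19: full span → s += 19 → s = 19.0000
seg 2 [53.7°–178.2°] dwell: s stays 19.0000
seg 3 [178.2°–360°] uniform, h=-19: θ=191.5° here. β=13.3, B=181.8. -19·13.3/181.8 = -1.3900 → s = 17.6100
seg 3 [178.2°–360°] uniform, h=-19: θ=226.7° here. β=48.5, B=181.8. -19·48.5/181.8 = -5.0688 → s = 13.9312
seg 3 [178.2°–360°] uniform, h=-19: θ=269.7° here. β=91.5, B=181.8. -19·91.5/181.8 = -9.5627 → s = 9.4373

θ=191.5°: 17.6100
θ=226.7°: 13.9312
θ=269.7°: 9.4373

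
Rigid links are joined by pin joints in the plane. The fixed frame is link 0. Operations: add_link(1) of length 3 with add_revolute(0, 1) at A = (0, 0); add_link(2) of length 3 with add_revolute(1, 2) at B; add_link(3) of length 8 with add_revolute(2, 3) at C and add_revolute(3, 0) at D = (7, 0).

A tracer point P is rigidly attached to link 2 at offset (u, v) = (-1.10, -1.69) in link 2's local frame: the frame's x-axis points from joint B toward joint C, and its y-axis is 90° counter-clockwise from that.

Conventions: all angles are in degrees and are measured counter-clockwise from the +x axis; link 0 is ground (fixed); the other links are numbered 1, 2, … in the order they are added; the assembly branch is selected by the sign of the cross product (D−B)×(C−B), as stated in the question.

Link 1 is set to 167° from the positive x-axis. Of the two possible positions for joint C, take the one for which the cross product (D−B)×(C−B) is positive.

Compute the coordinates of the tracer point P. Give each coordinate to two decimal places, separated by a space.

A=(0,0), D=(7.00,0)
B = A + 3.00·(cos167°, sin167°) = (-2.9231, 0.6749)
|BD| = 9.9460
circle(B,3.00) ∩ circle(D,8.00): a=2.2081, h=2.0308
  candidates: C₊=(-0.5823,2.5512) cross=20.199; C₋=(-0.8579,-1.5011) cross=-20.199
  branch + wants cross > 0 → take C=(-0.5823,2.5512) (cross=20.199)
ex = (C−B)/|BC| = (0.7803,0.6254); ey = (-0.6254,0.7803)
P = B + -1.10·ex + -1.69·ey = (-2.7244,-1.3318)

-2.72 -1.33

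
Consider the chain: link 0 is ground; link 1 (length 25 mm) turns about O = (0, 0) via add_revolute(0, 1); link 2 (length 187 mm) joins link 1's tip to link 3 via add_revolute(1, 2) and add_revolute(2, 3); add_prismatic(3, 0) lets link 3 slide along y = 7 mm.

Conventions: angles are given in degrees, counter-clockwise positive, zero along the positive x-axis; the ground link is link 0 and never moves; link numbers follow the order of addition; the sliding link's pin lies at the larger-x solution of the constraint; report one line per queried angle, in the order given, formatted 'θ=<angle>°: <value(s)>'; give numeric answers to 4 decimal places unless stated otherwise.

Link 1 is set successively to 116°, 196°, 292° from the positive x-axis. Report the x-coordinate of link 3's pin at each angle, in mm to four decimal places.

geometry: r = 25 mm, L = 187 mm, e = 7 mm
θ=116°: crank pin P = (r cos θ, r sin θ) = (-10.959279, 22.469851)
θ=116°: h = r sin θ − e = 22.469851 − 7 = 15.469851
θ=116°: x = r cos θ + √(L² − h²) = -10.959279 + 186.359018 = 175.399740
θ=196°: crank pin P = (r cos θ, r sin θ) = (-24.031542, -6.890934)
θ=196°: h = r sin θ − e = -6.890934 − 7 = -13.890934
θ=196°: x = r cos θ + √(L² − h²) = -24.031542 + 186.483356 = 162.451813
θ=292°: crank pin P = (r cos θ, r sin θ) = (9.365165, -23.179596)
θ=292°: h = r sin θ − e = -23.179596 − 7 = -30.179596
θ=292°: x = r cos θ + √(L² − h²) = 9.365165 + 184.548617 = 193.913782

θ=116°: 175.3997
θ=196°: 162.4518
θ=292°: 193.9138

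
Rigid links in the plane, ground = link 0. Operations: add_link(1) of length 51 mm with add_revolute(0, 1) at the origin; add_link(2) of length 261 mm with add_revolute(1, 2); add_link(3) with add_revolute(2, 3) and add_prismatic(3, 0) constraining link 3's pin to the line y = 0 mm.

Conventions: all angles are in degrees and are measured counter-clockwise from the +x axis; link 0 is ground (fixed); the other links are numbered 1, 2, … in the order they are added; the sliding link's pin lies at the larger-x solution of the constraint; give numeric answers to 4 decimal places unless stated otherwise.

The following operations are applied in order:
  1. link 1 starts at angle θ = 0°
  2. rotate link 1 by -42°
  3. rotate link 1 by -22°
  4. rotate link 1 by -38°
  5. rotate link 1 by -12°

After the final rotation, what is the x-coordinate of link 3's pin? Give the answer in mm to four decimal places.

geometry: r = 51 mm, L = 261 mm, e = 0 mm; θ starts at 0°
rotate link 1 by -42°: θ ← 0° -42° = -42°
rotate link 1 by -22°: θ ← -42° -22° = -64°
rotate link 1 by -38°: θ ← -64° -38° = -102°
rotate link 1 by -12°: θ ← -102° -12° = -114°
crank pin P = (r cos θ, r sin θ) = (-20.743569, -46.590818)
h = r sin θ − e = -46.590818 − 0 = -46.590818
x = r cos θ + √(L² − h²) = -20.743569 + 256.807896 = 236.064328

236.0643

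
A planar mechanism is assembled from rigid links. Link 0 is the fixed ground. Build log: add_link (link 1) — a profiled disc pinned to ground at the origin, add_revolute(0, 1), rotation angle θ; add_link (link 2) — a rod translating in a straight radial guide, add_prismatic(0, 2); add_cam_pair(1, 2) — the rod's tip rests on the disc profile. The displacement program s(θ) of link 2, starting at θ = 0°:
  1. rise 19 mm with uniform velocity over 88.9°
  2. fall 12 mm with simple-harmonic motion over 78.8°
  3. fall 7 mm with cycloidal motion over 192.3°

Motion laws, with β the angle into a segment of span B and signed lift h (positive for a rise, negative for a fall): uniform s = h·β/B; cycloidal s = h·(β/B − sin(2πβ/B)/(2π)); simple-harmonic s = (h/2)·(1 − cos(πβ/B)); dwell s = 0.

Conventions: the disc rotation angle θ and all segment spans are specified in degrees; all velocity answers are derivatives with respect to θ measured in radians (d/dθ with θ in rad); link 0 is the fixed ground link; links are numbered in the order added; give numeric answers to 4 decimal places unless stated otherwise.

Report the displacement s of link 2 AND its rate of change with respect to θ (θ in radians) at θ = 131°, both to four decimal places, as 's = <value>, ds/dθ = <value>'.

seg 1 [0°–88.9°] uniform, h=19: full span → s += 19 → s = 19.0000
seg 2 [88.9°–167.7°] simple-harmonic, h=-12: θ=131° here. β=42.1, B=78.8. -12/2·(1 − cos(π·0.5343)) = -6.6446 → s = 12.3554
velocity in seg [88.9°–167.7°] (simple-harmonic), θ in radians: β = 42.1° = 0.7348 rad, B = 78.8° = 1.3753 rad; ds/dθ = (πh/(2B)) sin(πβ/B) = (π·(-12)/(2·1.3753)) sin(π·0.5343) = -13.626256 mm/rad

s = 12.3554, ds/dθ = -13.6263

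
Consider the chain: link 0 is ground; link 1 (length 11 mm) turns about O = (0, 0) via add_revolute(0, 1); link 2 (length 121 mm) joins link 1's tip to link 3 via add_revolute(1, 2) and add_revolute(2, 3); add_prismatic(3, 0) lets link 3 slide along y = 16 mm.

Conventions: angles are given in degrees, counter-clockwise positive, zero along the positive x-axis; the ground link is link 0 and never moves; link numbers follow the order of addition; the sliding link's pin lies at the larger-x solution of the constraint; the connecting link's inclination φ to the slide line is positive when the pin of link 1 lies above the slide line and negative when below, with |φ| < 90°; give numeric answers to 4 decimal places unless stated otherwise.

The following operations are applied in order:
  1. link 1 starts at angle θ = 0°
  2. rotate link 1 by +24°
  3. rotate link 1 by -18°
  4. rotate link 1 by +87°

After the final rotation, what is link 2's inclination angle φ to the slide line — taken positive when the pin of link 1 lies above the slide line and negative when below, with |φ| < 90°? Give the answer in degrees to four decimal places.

geometry: r = 11 mm, L = 121 mm, e = 16 mm; θ starts at 0°
rotate link 1 by +24°: θ ← 0° +24° = 24°
rotate link 1 by -18°: θ ← 24° -18° = 6°
rotate link 1 by +87°: θ ← 6° +87° = 93°
h = r sin θ − e = 10.984925 − 16 = -5.015075
sin φ = h / L = -5.015075 / 121 = -0.04144690
φ = arcsin(-0.04144690) = -2.375413°

-2.3754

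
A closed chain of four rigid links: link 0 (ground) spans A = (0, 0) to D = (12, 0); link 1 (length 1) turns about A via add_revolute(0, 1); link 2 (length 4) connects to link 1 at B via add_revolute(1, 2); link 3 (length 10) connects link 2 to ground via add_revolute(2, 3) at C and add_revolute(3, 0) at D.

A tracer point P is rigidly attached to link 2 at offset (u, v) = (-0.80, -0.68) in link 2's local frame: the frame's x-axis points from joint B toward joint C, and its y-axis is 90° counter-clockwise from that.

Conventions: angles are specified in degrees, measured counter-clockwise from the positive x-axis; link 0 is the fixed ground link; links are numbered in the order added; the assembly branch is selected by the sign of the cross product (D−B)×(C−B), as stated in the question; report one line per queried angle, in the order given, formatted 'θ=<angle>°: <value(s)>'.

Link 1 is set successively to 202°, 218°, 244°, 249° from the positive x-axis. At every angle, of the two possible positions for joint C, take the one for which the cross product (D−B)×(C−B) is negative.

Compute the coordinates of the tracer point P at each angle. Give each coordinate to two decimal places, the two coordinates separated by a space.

A=(0,0), D=(12.00,0)
θ=202°: B = A + 1.00·(cos202°, sin202°) = (-0.9272, -0.3746)
θ=202°: |BD| = 12.9326
θ=202°: circle(B,4.00) ∩ circle(D,10.00): a=3.2187, h=2.3749
θ=202°:   candidates: C₊=(2.2214,2.0925) cross=30.713; C₋=(2.3590,-2.6552) cross=-30.713
θ=202°:   branch - wants cross < 0 → take C=(2.3590,-2.6552) (cross=-30.713)
θ=202°: ex = (C−B)/|BC| = (0.8215,-0.5702); ey = (0.5702,0.8215)
θ=202°: P = B + -0.80·ex + -0.68·ey = (-1.9721,-0.4771)
θ=218°: B = A + 1.00·(cos218°, sin218°) = (-0.7880, -0.6157)
θ=218°: |BD| = 12.8028
θ=218°: circle(B,4.00) ∩ circle(D,10.00): a=3.1209, h=2.5020
θ=218°:   candidates: C₊=(2.2089,2.0335) cross=32.033; C₋=(2.4496,-2.9647) cross=-32.033
θ=218°:   branch - wants cross < 0 → take C=(2.4496,-2.9647) (cross=-32.033)
θ=218°: ex = (C−B)/|BC| = (0.8094,-0.5873); ey = (0.5873,0.8094)
θ=218°: P = B + -0.80·ex + -0.68·ey = (-1.8349,-0.6962)
θ=244°: B = A + 1.00·(cos244°, sin244°) = (-0.4384, -0.8988)
θ=244°: |BD| = 12.4708
θ=244°: circle(B,4.00) ∩ circle(D,10.00): a=2.8675, h=2.7888
θ=244°:   candidates: C₊=(2.2207,2.0894) cross=34.778; C₋=(2.6227,-3.4736) cross=-34.778
θ=244°:   branch - wants cross < 0 → take C=(2.6227,-3.4736) (cross=-34.778)
θ=244°: ex = (C−B)/|BC| = (0.7653,-0.6437); ey = (0.6437,0.7653)
θ=244°: P = B + -0.80·ex + -0.68·ey = (-1.4883,-0.9042)
θ=249°: B = A + 1.00·(cos249°, sin249°) = (-0.3584, -0.9336)
θ=249°: |BD| = 12.3936
θ=249°: circle(B,4.00) ∩ circle(D,10.00): a=2.8079, h=2.8488
θ=249°:   candidates: C₊=(2.2270,2.1186) cross=35.306; C₋=(2.6562,-3.5627) cross=-35.306
θ=249°:   branch - wants cross < 0 → take C=(2.6562,-3.5627) (cross=-35.306)
θ=249°: ex = (C−B)/|BC| = (0.7536,-0.6573); ey = (0.6573,0.7536)
θ=249°: P = B + -0.80·ex + -0.68·ey = (-1.4082,-0.9202)

θ=202°: -1.97 -0.48
θ=218°: -1.83 -0.70
θ=244°: -1.49 -0.90
θ=249°: -1.41 -0.92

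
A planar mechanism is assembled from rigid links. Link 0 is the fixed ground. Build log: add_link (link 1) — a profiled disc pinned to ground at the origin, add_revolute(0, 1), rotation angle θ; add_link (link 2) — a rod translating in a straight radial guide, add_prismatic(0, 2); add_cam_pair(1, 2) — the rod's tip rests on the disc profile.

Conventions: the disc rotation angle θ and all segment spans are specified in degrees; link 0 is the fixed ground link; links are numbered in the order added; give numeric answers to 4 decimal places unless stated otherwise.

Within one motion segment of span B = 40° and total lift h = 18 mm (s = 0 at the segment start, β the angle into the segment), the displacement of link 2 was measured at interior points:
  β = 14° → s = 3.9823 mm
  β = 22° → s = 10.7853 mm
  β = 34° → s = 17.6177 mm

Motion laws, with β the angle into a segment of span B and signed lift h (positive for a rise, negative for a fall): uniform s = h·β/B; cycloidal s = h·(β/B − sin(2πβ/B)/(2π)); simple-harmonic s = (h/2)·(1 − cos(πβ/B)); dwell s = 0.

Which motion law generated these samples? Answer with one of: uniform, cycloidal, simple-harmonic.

candidates at β/B = r: uniform s = h·r (linear in β); cycloidal s = h·(r − sin(2πr)/(2π)); simple-harmonic s = (h/2)(1 − cos(πr))
β=14°: printed 3.9823 | uniform 6.3000, cycloidal 3.9823, simple-harmonic 4.9141
β=22°: printed 10.7853 | uniform 9.9000, cycloidal 10.7853, simple-harmonic 10.4079
β=34°: printed 17.6177 | uniform 15.3000, cycloidal 17.6177, simple-harmonic 17.0191
only one law matches every sample → cycloidal

cycloidal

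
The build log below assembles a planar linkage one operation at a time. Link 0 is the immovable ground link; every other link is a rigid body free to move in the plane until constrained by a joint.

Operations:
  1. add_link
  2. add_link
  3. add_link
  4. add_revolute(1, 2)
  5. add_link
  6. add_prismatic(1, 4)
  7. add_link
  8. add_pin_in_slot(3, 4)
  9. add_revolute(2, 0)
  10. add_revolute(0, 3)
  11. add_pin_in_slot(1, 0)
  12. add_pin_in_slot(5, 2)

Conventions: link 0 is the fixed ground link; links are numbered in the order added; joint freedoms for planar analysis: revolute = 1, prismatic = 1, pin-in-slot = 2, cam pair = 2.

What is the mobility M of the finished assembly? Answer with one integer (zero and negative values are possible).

(L,J1,J2)=(1,0,0); link0 fixed
link1: (2,0,0)
link2: (3,0,0)
link3: (4,0,0)
R 1-2 [J1]: (4,1,0)
link4: (5,1,0)
P 1-4 [J1]: (5,2,0)
link5: (6,2,0)
PS 3-4 [J2]: (6,2,1)
R 2-0 [J1]: (6,3,1)
R 0-3 [J1]: (6,4,1)
PS 1-0 [J2]: (6,4,2)
PS 5-2 [J2]: (6,4,3)
Grübler: 3·5 − 2·4 − 3 = 4

M = 4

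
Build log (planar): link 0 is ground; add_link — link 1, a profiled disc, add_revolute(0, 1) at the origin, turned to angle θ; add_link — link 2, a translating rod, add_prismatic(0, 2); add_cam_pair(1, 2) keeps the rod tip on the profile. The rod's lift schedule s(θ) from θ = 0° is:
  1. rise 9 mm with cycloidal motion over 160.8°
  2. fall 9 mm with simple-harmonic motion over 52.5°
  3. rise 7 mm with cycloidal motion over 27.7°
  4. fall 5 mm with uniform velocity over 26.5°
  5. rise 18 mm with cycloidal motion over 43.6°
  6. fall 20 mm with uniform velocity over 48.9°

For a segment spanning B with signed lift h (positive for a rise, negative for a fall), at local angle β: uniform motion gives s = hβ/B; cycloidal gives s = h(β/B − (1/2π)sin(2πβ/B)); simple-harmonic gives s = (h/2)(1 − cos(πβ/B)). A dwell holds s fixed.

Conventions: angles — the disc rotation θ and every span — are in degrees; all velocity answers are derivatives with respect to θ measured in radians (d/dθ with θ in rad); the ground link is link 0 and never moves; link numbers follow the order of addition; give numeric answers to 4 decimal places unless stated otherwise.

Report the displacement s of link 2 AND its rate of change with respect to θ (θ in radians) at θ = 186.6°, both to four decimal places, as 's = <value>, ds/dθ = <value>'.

seg 1 [0°–160.8°] cycloidal, h=9: full span → s += 9 → s = 9.0000
seg 2 [160.8°–213.3°] simple-harmonic, h=-9: θ=186.6° here. β=25.8, B=52.5. -9/2·(1 − cos(π·0.4914)) = -4.3788 → s = 4.6212
velocity in seg [160.8°–213.3°] (simple-harmonic), θ in radians: β = 25.8° = 0.4503 rad, B = 52.5° = 0.9163 rad; ds/dθ = (πh/(2B)) sin(πβ/B) = (π·(-9)/(2·0.9163)) sin(π·0.4914) = -15.422978 mm/rad

s = 4.6212, ds/dθ = -15.4230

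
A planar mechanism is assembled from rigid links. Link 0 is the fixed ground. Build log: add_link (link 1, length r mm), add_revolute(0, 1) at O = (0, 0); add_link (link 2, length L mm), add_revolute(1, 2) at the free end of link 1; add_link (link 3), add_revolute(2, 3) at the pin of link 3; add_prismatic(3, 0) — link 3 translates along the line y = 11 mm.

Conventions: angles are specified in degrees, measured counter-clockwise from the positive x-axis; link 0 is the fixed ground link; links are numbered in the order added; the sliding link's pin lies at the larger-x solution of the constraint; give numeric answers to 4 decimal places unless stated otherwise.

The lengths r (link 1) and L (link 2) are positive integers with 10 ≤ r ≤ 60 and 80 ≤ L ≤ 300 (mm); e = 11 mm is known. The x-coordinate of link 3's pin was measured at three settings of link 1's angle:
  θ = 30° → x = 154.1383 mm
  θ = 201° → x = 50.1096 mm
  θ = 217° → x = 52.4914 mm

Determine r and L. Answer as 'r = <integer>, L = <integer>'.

constraint per measurement: (x − r cos θ)² + (r sin θ − e)² = L²
subtracting the θ₁ and θ₂ equations cancels the r² and L² terms:
r = (x₁² − x₂²) / (2[(x₁cos θ₁ + e sin θ₁) − (x₂cos θ₂ + e sin θ₂)]) = 56.0000 → r = 56
L² = (x₁ − r cos θ₁)² + (r sin θ₁ − e)² = 11448.9950 → L = 107.0000 → L = 107
check at θ₃=217°: x = 52.4914 (printed 52.4914) ✓

r = 56, L = 107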